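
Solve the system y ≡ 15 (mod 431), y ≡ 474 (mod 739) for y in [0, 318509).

431⁻¹ mod 739: 431·727 ≡ 1 (mod 739), so 431⁻¹ ≡ 727.
y = 15 + 431·((474 − 15)·727 mod 739) = 15 + 431·404 = 174139.

174139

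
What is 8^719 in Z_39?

5

719 in binary is 1011001111, i.e. 719 = 512 + 128 + 64 + 8 + 4 + 2 + 1.
8^1 ≡ 8 (mod 39)
8^2 ≡ 8^2 = 64 ≡ 25 (mod 39)
8^4 ≡ 25^2 = 625 ≡ 1 (mod 39)
8^8 ≡ 1^2 = 1 (mod 39)
8^16 ≡ 1^2 = 1 (mod 39)
8^32 ≡ 1^2 = 1 (mod 39)
8^64 ≡ 1^2 = 1 (mod 39)
8^128 ≡ 1^2 = 1 (mod 39)
8^256 ≡ 1^2 = 1 (mod 39)
8^512 ≡ 1^2 = 1 (mod 39)
8^719 = 8^512 * 8^128 * 8^64 * 8^8 * 8^4 * 8^2 * 8^1 ≡ 1 * 1 * 1 * 1 * 1 * 25 * 8 (mod 39).
Accumulate the product:
1 * 1 = 1
1 * 1 = 1
1 * 1 = 1
1 * 1 = 1
1 * 25 = 25
25 * 8 = 200 ≡ 5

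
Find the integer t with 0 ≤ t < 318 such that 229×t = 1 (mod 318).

318 = 1×229 + 89
229 = 2×89 + 51
89 = 1×51 + 38
51 = 1×38 + 13
38 = 2×13 + 12
13 = 1×12 + 1
12 = 12×1 + 0
gcd(229, 318) = 1, so the inverse exists.
Bézout: 1 = −18×318 + 25×229.
So 229⁻¹ ≡ 25 (mod 318).

25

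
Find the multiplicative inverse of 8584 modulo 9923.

Apply the Euclidean algorithm and back-substitute:
9923 = 1*8584 + 1339
8584 = 6*1339 + 550
1339 = 2*550 + 239
550 = 2*239 + 72
239 = 3*72 + 23
72 = 3*23 + 3
23 = 7*3 + 2
3 = 1*2 + 1
2 = 2*1 + 0
gcd(8584, 9923) = 1, so the inverse exists.
Back-substitute for 1:
1 = 1*3 − 1*2
  = −1*23 + 8*3
  = 8*72 − 25*23
  = −25*239 + 83*72
  = 83*550 − 191*239
  = −191*1339 + 465*550
  = 465*8584 − 2981*1339
  = −2981*9923 + 3446*8584
So 8584⁻¹ ≡ 3446 (mod 9923).

3446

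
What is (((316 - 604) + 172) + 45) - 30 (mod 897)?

316 - 604 = -288 ≡ 609 (mod 897)
609 + 172 = 781
781 + 45 = 826
826 - 30 = 796

796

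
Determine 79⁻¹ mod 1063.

915

Run the extended Euclidean algorithm:
1063 = 13·79 + 36
79 = 2·36 + 7
36 = 5·7 + 1
7 = 7·1 + 0
gcd(79, 1063) = 1, so the inverse exists.
Bézout: 1 = 11·1063 − 148·79.
So 79⁻¹ ≡ −148 ≡ 915 (mod 1063).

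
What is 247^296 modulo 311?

189

296 in binary is 100101000, i.e. 296 = 256 + 32 + 8.
247^1 ≡ 247 (mod 311)
247^2 ≡ 247^2 = 61009 ≡ 53 (mod 311)
247^4 ≡ 53^2 = 2809 ≡ 10 (mod 311)
247^8 ≡ 10^2 = 100 (mod 311)
247^16 ≡ 100^2 = 10000 ≡ 48 (mod 311)
247^32 ≡ 48^2 = 2304 ≡ 127 (mod 311)
247^64 ≡ 127^2 = 16129 ≡ 268 (mod 311)
247^128 ≡ 268^2 = 71824 ≡ 294 (mod 311)
247^256 ≡ 294^2 = 86436 ≡ 289 (mod 311)
247^296 = 247^256 × 247^32 × 247^8 ≡ 289 × 127 × 100 (mod 311).
Accumulate the product:
289 × 127 = 36703 ≡ 5
5 × 100 = 500 ≡ 189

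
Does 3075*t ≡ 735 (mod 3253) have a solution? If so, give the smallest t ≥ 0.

gcd(3075, 3253) = 1, so a unique solution mod 3253 exists.
3075⁻¹ ≡ 1992 (mod 3253).
t ≡ 1992*735 ≡ 270 (mod 3253).

270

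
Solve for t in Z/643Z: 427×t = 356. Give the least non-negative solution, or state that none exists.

558

gcd(427, 643) = 1, so a unique solution mod 643 exists.
427⁻¹ ≡ 128 (mod 643).
t ≡ 128×356 ≡ 558 (mod 643).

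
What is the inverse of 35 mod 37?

37 = 1·35 + 2
35 = 17·2 + 1
2 = 2·1 + 0
gcd(35, 37) = 1, so the inverse exists.
Bézout: 1 = −17·37 + 18·35.
So 35⁻¹ ≡ 18 (mod 37).

18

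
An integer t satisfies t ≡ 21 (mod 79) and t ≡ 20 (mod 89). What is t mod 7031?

79⁻¹ mod 89: 79·80 ≡ 1 (mod 89), so 79⁻¹ ≡ 80.
t = 21 + 79·((20 − 21)·80 mod 89) = 21 + 79·9 = 732.

732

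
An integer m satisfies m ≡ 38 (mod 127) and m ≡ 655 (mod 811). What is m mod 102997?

95542

127⁻¹ mod 811: 127*364 ≡ 1 (mod 811), so 127⁻¹ ≡ 364.
m = 38 + 127*((655 − 38)*364 mod 811) = 38 + 127*752 = 95542.
Check: 95542 mod 127 = 38, 95542 mod 811 = 655. ✓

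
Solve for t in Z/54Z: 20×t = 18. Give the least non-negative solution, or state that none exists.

9

gcd(20, 54) = 2, and 2 | 18, so solutions exist.
Divide through by 2: 10×t mod 27 = 9.
10⁻¹ ≡ 19 (mod 27).
t ≡ 19×9 ≡ 9 (mod 27).
The smallest non-negative solution is t = 9.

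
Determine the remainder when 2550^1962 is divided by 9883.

3403

Compute successive squares:
2550^1 ≡ 2550 (mod 9883)
2550^2 ≡ 2550^2 = 6502500 ≡ 9369 (mod 9883)
2550^4 ≡ 9369^2 = 87778161 ≡ 7238 (mod 9883)
2550^8 ≡ 7238^2 = 52388644 ≡ 8744 (mod 9883)
2550^16 ≡ 8744^2 = 76457536 ≡ 2648 (mod 9883)
2550^32 ≡ 2648^2 = 7011904 ≡ 4857 (mod 9883)
2550^64 ≡ 4857^2 = 23590449 ≡ 9611 (mod 9883)
2550^128 ≡ 9611^2 = 92371321 ≡ 4803 (mod 9883)
2550^256 ≡ 4803^2 = 23068809 ≡ 1887 (mod 9883)
2550^512 ≡ 1887^2 = 3560769 ≡ 2889 (mod 9883)
2550^1024 ≡ 2889^2 = 8346321 ≡ 5069 (mod 9883)
2550^1962 = 2550^1024 × 2550^512 × 2550^256 × 2550^128 × 2550^32 × 2550^8 × 2550^2 ≡ 5069 × 2889 × 1887 × 4803 × 4857 × 8744 × 9369 (mod 9883).
Accumulate the product:
5069 × 2889 = 14644341 ≡ 7618
7618 × 1887 = 14375166 ≡ 5284
5284 × 4803 = 25379052 ≡ 9391
9391 × 4857 = 45612087 ≡ 2042
2042 × 8744 = 17855248 ≡ 6550
6550 × 9369 = 61366950 ≡ 3403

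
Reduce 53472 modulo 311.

291

53472 = 171·311 + 291, so 53472 ≡ 291 (mod 311).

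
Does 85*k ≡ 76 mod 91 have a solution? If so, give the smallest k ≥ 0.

48

gcd(85, 91) = 1, so a unique solution mod 91 exists.
85⁻¹ ≡ 15 (mod 91).
k ≡ 15*76 ≡ 48 (mod 91).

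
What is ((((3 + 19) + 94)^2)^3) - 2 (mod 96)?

62

3 + 19 = 22
22 + 94 = 116 ≡ 20 (mod 96)
(20)^2 ≡ 16 (mod 96)
(16)^3 ≡ 64 (mod 96)
64 - 2 = 62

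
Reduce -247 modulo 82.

-247 = -4×82 + 81, so -247 ≡ 81 (mod 82).

81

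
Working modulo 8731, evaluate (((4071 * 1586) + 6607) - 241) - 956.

1076

4071 * 1586 = 6456606 ≡ 4397 (mod 8731)
4397 + 6607 = 11004 ≡ 2273 (mod 8731)
2273 - 241 = 2032
2032 - 956 = 1076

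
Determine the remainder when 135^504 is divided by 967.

Compute successive squares:
504 in binary is 111111000, i.e. 504 = 256 + 128 + 64 + 32 + 16 + 8.
135^1 ≡ 135 (mod 967)
135^2 ≡ 135^2 = 18225 ≡ 819 (mod 967)
135^4 ≡ 819^2 = 670761 ≡ 630 (mod 967)
135^8 ≡ 630^2 = 396900 ≡ 430 (mod 967)
135^16 ≡ 430^2 = 184900 ≡ 203 (mod 967)
135^32 ≡ 203^2 = 41209 ≡ 595 (mod 967)
135^64 ≡ 595^2 = 354025 ≡ 103 (mod 967)
135^128 ≡ 103^2 = 10609 ≡ 939 (mod 967)
135^256 ≡ 939^2 = 881721 ≡ 784 (mod 967)
135^504 = 135^256 × 135^128 × 135^64 × 135^32 × 135^16 × 135^8 ≡ 784 × 939 × 103 × 595 × 203 × 430 (mod 967).
Accumulate the product:
784 × 939 = 736176 ≡ 289
289 × 103 = 29767 ≡ 757
757 × 595 = 450415 ≡ 760
760 × 203 = 154280 ≡ 527
527 × 430 = 226610 ≡ 332

332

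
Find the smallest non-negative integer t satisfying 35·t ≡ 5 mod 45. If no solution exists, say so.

4

gcd(35, 45) = 5, and 5 | 5, so solutions exist.
Divide through by 5: 7·t ≡ 1 (mod 9).
7⁻¹ ≡ 4 (mod 9).
t ≡ 4·1 ≡ 4 (mod 9).
The smallest non-negative solution is t = 4.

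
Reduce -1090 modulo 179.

-1090 = -7*179 + 163, so -1090 ≡ 163 (mod 179).

163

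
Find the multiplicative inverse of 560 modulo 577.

543

Apply the Euclidean algorithm and back-substitute:
577 = 1·560 + 17
560 = 32·17 + 16
17 = 1·16 + 1
16 = 16·1 + 0
gcd(560, 577) = 1, so the inverse exists.
Bézout: 1 = 33·577 − 34·560.
So 560⁻¹ ≡ −34 ≡ 543 (mod 577).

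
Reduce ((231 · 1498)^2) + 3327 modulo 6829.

231 · 1498 = 346038 ≡ 4588 (mod 6829)
(4588)^2 ≡ 2766 (mod 6829)
2766 + 3327 = 6093

6093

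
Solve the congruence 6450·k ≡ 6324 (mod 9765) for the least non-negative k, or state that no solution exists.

gcd(6450, 9765) = 15, and 15 does not divide 6324.
So the congruence has no solution.

no solution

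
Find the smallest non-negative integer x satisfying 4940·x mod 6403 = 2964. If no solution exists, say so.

gcd(4940, 6403) = 19, and 19 | 2964, so solutions exist.
Divide through by 19: 260·x = 156 (mod 337).
260⁻¹ ≡ 35 (mod 337).
x ≡ 35·156 ≡ 68 (mod 337).
The smallest non-negative solution is x = 68.

68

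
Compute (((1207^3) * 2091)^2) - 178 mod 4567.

911

(1207)^3 ≡ 3001 (mod 4567)
3001 * 2091 = 6275091 ≡ 33 (mod 4567)
(33)^2 ≡ 1089 (mod 4567)
1089 - 178 = 911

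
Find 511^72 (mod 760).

1

511^1 ≡ 511 (mod 760)
511^2 ≡ 511^2 = 261121 ≡ 441 (mod 760)
511^4 ≡ 441^2 = 194481 ≡ 681 (mod 760)
511^8 ≡ 681^2 = 463761 ≡ 161 (mod 760)
511^16 ≡ 161^2 = 25921 ≡ 81 (mod 760)
511^32 ≡ 81^2 = 6561 ≡ 481 (mod 760)
511^64 ≡ 481^2 = 231361 ≡ 321 (mod 760)
511^72 = 511^64 × 511^8 ≡ 321 × 161 (mod 760).
321 × 161 = 51681 ≡ 1 (mod 760).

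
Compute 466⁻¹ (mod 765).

481

765 = 1×466 + 299
466 = 1×299 + 167
299 = 1×167 + 132
167 = 1×132 + 35
132 = 3×35 + 27
35 = 1×27 + 8
27 = 3×8 + 3
8 = 2×3 + 2
3 = 1×2 + 1
2 = 2×1 + 0
gcd(466, 765) = 1, so the inverse exists.
Back-substitute for 1:
1 = 1×3 − 1×2
  = −1×8 + 3×3
  = 3×27 − 10×8
  = −10×35 + 13×27
  = 13×132 − 49×35
  = −49×167 + 62×132
  = 62×299 − 111×167
  = −111×466 + 173×299
  = 173×765 − 284×466
So 466⁻¹ ≡ −284 ≡ 481 (mod 765).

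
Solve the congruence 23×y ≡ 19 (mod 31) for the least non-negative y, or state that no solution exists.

gcd(23, 31) = 1, so a unique solution mod 31 exists.
23⁻¹ ≡ 27 (mod 31).
y ≡ 27×19 ≡ 17 (mod 31).

17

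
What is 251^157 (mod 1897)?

251^1 ≡ 251 (mod 1897)
251^2 ≡ 251^2 = 63001 ≡ 400 (mod 1897)
251^4 ≡ 400^2 = 160000 ≡ 652 (mod 1897)
251^8 ≡ 652^2 = 425104 ≡ 176 (mod 1897)
251^16 ≡ 176^2 = 30976 ≡ 624 (mod 1897)
251^32 ≡ 624^2 = 389376 ≡ 491 (mod 1897)
251^64 ≡ 491^2 = 241081 ≡ 162 (mod 1897)
251^128 ≡ 162^2 = 26244 ≡ 1583 (mod 1897)
251^157 = 251^128 * 251^16 * 251^8 * 251^4 * 251^1 ≡ 1583 * 624 * 176 * 652 * 251 (mod 1897).
Accumulate the product:
1583 * 624 = 987792 ≡ 1352
1352 * 176 = 237952 ≡ 827
827 * 652 = 539204 ≡ 456
456 * 251 = 114456 ≡ 636

636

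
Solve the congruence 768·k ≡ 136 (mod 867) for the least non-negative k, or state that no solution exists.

no solution

gcd(768, 867) = 3, and 3 does not divide 136.
So the congruence has no solution.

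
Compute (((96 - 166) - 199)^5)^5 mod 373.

96 - 166 = -70 ≡ 303 (mod 373)
303 - 199 = 104
(104)^5 ≡ 104 (mod 373)
(104)^5 ≡ 104 (mod 373)

104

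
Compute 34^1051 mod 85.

34

Using repeated squaring:
34^1 ≡ 34 (mod 85)
34^2 ≡ 34^2 = 1156 ≡ 51 (mod 85)
34^4 ≡ 51^2 = 2601 ≡ 51 (mod 85)
34^8 ≡ 51^2 = 2601 ≡ 51 (mod 85)
34^16 ≡ 51^2 = 2601 ≡ 51 (mod 85)
34^32 ≡ 51^2 = 2601 ≡ 51 (mod 85)
34^64 ≡ 51^2 = 2601 ≡ 51 (mod 85)
34^128 ≡ 51^2 = 2601 ≡ 51 (mod 85)
34^256 ≡ 51^2 = 2601 ≡ 51 (mod 85)
34^512 ≡ 51^2 = 2601 ≡ 51 (mod 85)
34^1024 ≡ 51^2 = 2601 ≡ 51 (mod 85)
34^1051 = 34^1024 · 34^16 · 34^8 · 34^2 · 34^1 ≡ 51 · 51 · 51 · 51 · 34 (mod 85).
Accumulate the product:
51 · 51 = 2601 ≡ 51
51 · 51 = 2601 ≡ 51
51 · 51 = 2601 ≡ 51
51 · 34 = 1734 ≡ 34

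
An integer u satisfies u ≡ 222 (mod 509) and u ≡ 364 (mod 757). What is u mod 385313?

46541

509⁻¹ mod 757: 509·699 ≡ 1 (mod 757), so 509⁻¹ ≡ 699.
u = 222 + 509·((364 − 222)·699 mod 757) = 222 + 509·91 = 46541.
Check: 46541 mod 509 = 222, 46541 mod 757 = 364. ✓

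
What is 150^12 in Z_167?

76

Compute successive squares:
12 in binary is 1100, i.e. 12 = 8 + 4.
150^1 ≡ 150 (mod 167)
150^2 ≡ 150^2 = 22500 ≡ 122 (mod 167)
150^4 ≡ 122^2 = 14884 ≡ 21 (mod 167)
150^8 ≡ 21^2 = 441 ≡ 107 (mod 167)
150^12 = 150^8 · 150^4 ≡ 107 · 21 (mod 167).
107 · 21 = 2247 ≡ 76 (mod 167).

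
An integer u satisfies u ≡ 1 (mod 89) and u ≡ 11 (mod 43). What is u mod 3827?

89⁻¹ mod 43: 89*29 ≡ 1 (mod 43), so 89⁻¹ ≡ 29.
u = 1 + 89*((11 − 1)*29 mod 43) = 1 + 89*32 = 2849.
Check: 2849 mod 89 = 1, 2849 mod 43 = 11. ✓

2849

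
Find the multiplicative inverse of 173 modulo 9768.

Run the extended Euclidean algorithm:
9768 = 56*173 + 80
173 = 2*80 + 13
80 = 6*13 + 2
13 = 6*2 + 1
2 = 2*1 + 0
gcd(173, 9768) = 1, so the inverse exists.
Bézout: 1 = −80*9768 + 4517*173.
So 173⁻¹ ≡ 4517 (mod 9768).

4517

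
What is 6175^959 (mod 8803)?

7634

959 in binary is 1110111111, i.e. 959 = 512 + 256 + 128 + 32 + 16 + 8 + 4 + 2 + 1.
6175^1 ≡ 6175 (mod 8803)
6175^2 ≡ 6175^2 = 38130625 ≡ 4832 (mod 8803)
6175^4 ≡ 4832^2 = 23348224 ≡ 2668 (mod 8803)
6175^8 ≡ 2668^2 = 7118224 ≡ 5400 (mod 8803)
6175^16 ≡ 5400^2 = 29160000 ≡ 4464 (mod 8803)
6175^32 ≡ 4464^2 = 19927296 ≡ 6107 (mod 8803)
6175^64 ≡ 6107^2 = 37295449 ≡ 5941 (mod 8803)
6175^128 ≡ 5941^2 = 35295481 ≡ 4254 (mod 8803)
6175^256 ≡ 4254^2 = 18096516 ≡ 6351 (mod 8803)
6175^512 ≡ 6351^2 = 40335201 ≡ 8658 (mod 8803)
6175^959 = 6175^512 * 6175^256 * 6175^128 * 6175^32 * 6175^16 * 6175^8 * 6175^4 * 6175^2 * 6175^1 ≡ 8658 * 6351 * 4254 * 6107 * 4464 * 5400 * 2668 * 4832 * 6175 (mod 8803).
Accumulate the product:
8658 * 6351 = 54986958 ≡ 3420
3420 * 4254 = 14548680 ≡ 6124
6124 * 6107 = 37399268 ≡ 4124
4124 * 4464 = 18409536 ≡ 2463
2463 * 5400 = 13300200 ≡ 7670
7670 * 2668 = 20463560 ≡ 5388
5388 * 4832 = 26034816 ≡ 4345
4345 * 6175 = 26830375 ≡ 7634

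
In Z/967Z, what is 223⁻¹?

By the extended Euclidean algorithm:
967 = 4*223 + 75
223 = 2*75 + 73
75 = 1*73 + 2
73 = 36*2 + 1
2 = 2*1 + 0
gcd(223, 967) = 1, so the inverse exists.
Bézout: 1 = −110*967 + 477*223.
So 223⁻¹ ≡ 477 (mod 967).

477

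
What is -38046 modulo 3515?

-38046 = -11*3515 + 619, so -38046 ≡ 619 (mod 3515).

619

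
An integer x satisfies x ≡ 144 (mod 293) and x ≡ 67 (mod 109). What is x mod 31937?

293⁻¹ mod 109: 293·16 ≡ 1 (mod 109), so 293⁻¹ ≡ 16.
x = 144 + 293·((67 − 144)·16 mod 109) = 144 + 293·76 = 22412.
Check: 22412 mod 293 = 144, 22412 mod 109 = 67. ✓

22412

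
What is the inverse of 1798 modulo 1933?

Apply the Euclidean algorithm and back-substitute:
1933 = 1*1798 + 135
1798 = 13*135 + 43
135 = 3*43 + 6
43 = 7*6 + 1
6 = 6*1 + 0
gcd(1798, 1933) = 1, so the inverse exists.
Back-substitute for 1:
1 = 1*43 − 7*6
  = −7*135 + 22*43
  = 22*1798 − 293*135
  = −293*1933 + 315*1798
So 1798⁻¹ ≡ 315 (mod 1933).

315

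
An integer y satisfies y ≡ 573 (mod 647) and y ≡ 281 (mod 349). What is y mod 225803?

647⁻¹ mod 349: 647*130 ≡ 1 (mod 349), so 647⁻¹ ≡ 130.
y = 573 + 647*((281 − 573)*130 mod 349) = 573 + 647*81 = 52980.

52980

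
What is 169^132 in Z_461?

Compute successive squares:
169^1 ≡ 169 (mod 461)
169^2 ≡ 169^2 = 28561 ≡ 440 (mod 461)
169^4 ≡ 440^2 = 193600 ≡ 441 (mod 461)
169^8 ≡ 441^2 = 194481 ≡ 400 (mod 461)
169^16 ≡ 400^2 = 160000 ≡ 33 (mod 461)
169^32 ≡ 33^2 = 1089 ≡ 167 (mod 461)
169^64 ≡ 167^2 = 27889 ≡ 229 (mod 461)
169^128 ≡ 229^2 = 52441 ≡ 348 (mod 461)
169^132 = 169^128 × 169^4 ≡ 348 × 441 (mod 461).
348 × 441 = 153468 ≡ 416 (mod 461).

416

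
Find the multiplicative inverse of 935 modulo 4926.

4926 = 5*935 + 251
935 = 3*251 + 182
251 = 1*182 + 69
182 = 2*69 + 44
69 = 1*44 + 25
44 = 1*25 + 19
25 = 1*19 + 6
19 = 3*6 + 1
6 = 6*1 + 0
gcd(935, 4926) = 1, so the inverse exists.
Bézout: 1 = −149*4926 + 785*935.
So 935⁻¹ ≡ 785 (mod 4926).

785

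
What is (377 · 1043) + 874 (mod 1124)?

685

377 · 1043 = 393211 ≡ 935 (mod 1124)
935 + 874 = 1809 ≡ 685 (mod 1124)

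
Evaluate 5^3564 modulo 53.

By square-and-multiply:
3564 in binary is 110111101100, i.e. 3564 = 2048 + 1024 + 256 + 128 + 64 + 32 + 8 + 4.
5^1 ≡ 5 (mod 53)
5^2 ≡ 5^2 = 25 (mod 53)
5^4 ≡ 25^2 = 625 ≡ 42 (mod 53)
5^8 ≡ 42^2 = 1764 ≡ 15 (mod 53)
5^16 ≡ 15^2 = 225 ≡ 13 (mod 53)
5^32 ≡ 13^2 = 169 ≡ 10 (mod 53)
5^64 ≡ 10^2 = 100 ≡ 47 (mod 53)
5^128 ≡ 47^2 = 2209 ≡ 36 (mod 53)
5^256 ≡ 36^2 = 1296 ≡ 24 (mod 53)
5^512 ≡ 24^2 = 576 ≡ 46 (mod 53)
5^1024 ≡ 46^2 = 2116 ≡ 49 (mod 53)
5^2048 ≡ 49^2 = 2401 ≡ 16 (mod 53)
5^3564 = 5^2048 · 5^1024 · 5^256 · 5^128 · 5^64 · 5^32 · 5^8 · 5^4 ≡ 16 · 49 · 24 · 36 · 47 · 10 · 15 · 42 (mod 53).
Accumulate the product:
16 · 49 = 784 ≡ 42
42 · 24 = 1008 ≡ 1
1 · 36 = 36
36 · 47 = 1692 ≡ 49
49 · 10 = 490 ≡ 13
13 · 15 = 195 ≡ 36
36 · 42 = 1512 ≡ 28

28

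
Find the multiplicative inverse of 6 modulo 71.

12

Run the extended Euclidean algorithm:
71 = 11·6 + 5
6 = 1·5 + 1
5 = 5·1 + 0
gcd(6, 71) = 1, so the inverse exists.
Back-substitute for 1:
1 = 1·6 − 1·5
  = −1·71 + 12·6
So 6⁻¹ ≡ 12 (mod 71).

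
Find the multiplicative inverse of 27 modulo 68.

63

Run the extended Euclidean algorithm:
68 = 2×27 + 14
27 = 1×14 + 13
14 = 1×13 + 1
13 = 13×1 + 0
gcd(27, 68) = 1, so the inverse exists.
Bézout: 1 = 2×68 − 5×27.
So 27⁻¹ ≡ −5 ≡ 63 (mod 68).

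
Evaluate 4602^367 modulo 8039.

6673

By square-and-multiply:
367 in binary is 101101111, i.e. 367 = 256 + 64 + 32 + 8 + 4 + 2 + 1.
4602^1 ≡ 4602 (mod 8039)
4602^2 ≡ 4602^2 = 21178404 ≡ 3678 (mod 8039)
4602^4 ≡ 3678^2 = 13527684 ≡ 6086 (mod 8039)
4602^8 ≡ 6086^2 = 37039396 ≡ 3723 (mod 8039)
4602^16 ≡ 3723^2 = 13860729 ≡ 1493 (mod 8039)
4602^32 ≡ 1493^2 = 2229049 ≡ 2246 (mod 8039)
4602^64 ≡ 2246^2 = 5044516 ≡ 4063 (mod 8039)
4602^128 ≡ 4063^2 = 16507969 ≡ 3902 (mod 8039)
4602^256 ≡ 3902^2 = 15225604 ≡ 7777 (mod 8039)
4602^367 = 4602^256 × 4602^64 × 4602^32 × 4602^8 × 4602^4 × 4602^2 × 4602^1 ≡ 7777 × 4063 × 2246 × 3723 × 6086 × 3678 × 4602 (mod 8039).
Accumulate the product:
7777 × 4063 = 31597951 ≡ 4681
4681 × 2246 = 10513526 ≡ 6553
6553 × 3723 = 24396819 ≡ 6493
6493 × 6086 = 39516398 ≡ 4713
4713 × 3678 = 17334414 ≡ 2330
2330 × 4602 = 10722660 ≡ 6673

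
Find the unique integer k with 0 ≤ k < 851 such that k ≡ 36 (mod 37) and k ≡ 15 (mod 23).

37⁻¹ mod 23: 37×5 ≡ 1 (mod 23), so 37⁻¹ ≡ 5.
k = 36 + 37×((15 − 36)×5 mod 23) = 36 + 37×10 = 406.

406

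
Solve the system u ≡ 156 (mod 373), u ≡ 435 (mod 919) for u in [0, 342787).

373⁻¹ mod 919: 373×749 ≡ 1 (mod 919), so 373⁻¹ ≡ 749.
u = 156 + 373×((435 − 156)×749 mod 919) = 156 + 373×358 = 133690.

133690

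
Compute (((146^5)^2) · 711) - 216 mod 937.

286

(146)^5 ≡ 902 (mod 937)
(902)^2 ≡ 288 (mod 937)
288 · 711 = 204768 ≡ 502 (mod 937)
502 - 216 = 286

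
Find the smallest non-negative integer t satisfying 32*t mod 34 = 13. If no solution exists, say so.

gcd(32, 34) = 2, and 2 does not divide 13.
So the congruence has no solution.

no solution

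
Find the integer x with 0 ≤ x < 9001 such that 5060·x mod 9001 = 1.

2204

9001 = 1×5060 + 3941
5060 = 1×3941 + 1119
3941 = 3×1119 + 584
1119 = 1×584 + 535
584 = 1×535 + 49
535 = 10×49 + 45
49 = 1×45 + 4
45 = 11×4 + 1
4 = 4×1 + 0
gcd(5060, 9001) = 1, so the inverse exists.
Bézout: 1 = −1239×9001 + 2204×5060.
So 5060⁻¹ ≡ 2204 (mod 9001).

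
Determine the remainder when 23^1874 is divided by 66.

1874 in binary is 11101010010, i.e. 1874 = 1024 + 512 + 256 + 64 + 16 + 2.
23^1 ≡ 23 (mod 66)
23^2 ≡ 23^2 = 529 ≡ 1 (mod 66)
23^4 ≡ 1^2 = 1 (mod 66)
23^8 ≡ 1^2 = 1 (mod 66)
23^16 ≡ 1^2 = 1 (mod 66)
23^32 ≡ 1^2 = 1 (mod 66)
23^64 ≡ 1^2 = 1 (mod 66)
23^128 ≡ 1^2 = 1 (mod 66)
23^256 ≡ 1^2 = 1 (mod 66)
23^512 ≡ 1^2 = 1 (mod 66)
23^1024 ≡ 1^2 = 1 (mod 66)
23^1874 = 23^1024 * 23^512 * 23^256 * 23^64 * 23^16 * 23^2 ≡ 1 * 1 * 1 * 1 * 1 * 1 (mod 66).
Accumulate the product:
1 * 1 = 1
1 * 1 = 1
1 * 1 = 1
1 * 1 = 1
1 * 1 = 1

1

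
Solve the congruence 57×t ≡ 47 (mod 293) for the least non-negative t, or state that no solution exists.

227

gcd(57, 293) = 1, so a unique solution mod 293 exists.
57⁻¹ ≡ 36 (mod 293).
t ≡ 36×47 ≡ 227 (mod 293).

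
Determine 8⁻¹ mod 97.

85

By the extended Euclidean algorithm:
97 = 12×8 + 1
8 = 8×1 + 0
gcd(8, 97) = 1, so the inverse exists.
Bézout: 1 = 1×97 − 12×8.
So 8⁻¹ ≡ −12 ≡ 85 (mod 97).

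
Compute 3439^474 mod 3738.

1723

474 in binary is 111011010, i.e. 474 = 256 + 128 + 64 + 16 + 8 + 2.
3439^1 ≡ 3439 (mod 3738)
3439^2 ≡ 3439^2 = 11826721 ≡ 3427 (mod 3738)
3439^4 ≡ 3427^2 = 11744329 ≡ 3271 (mod 3738)
3439^8 ≡ 3271^2 = 10699441 ≡ 1285 (mod 3738)
3439^16 ≡ 1285^2 = 1651225 ≡ 2767 (mod 3738)
3439^32 ≡ 2767^2 = 7656289 ≡ 865 (mod 3738)
3439^64 ≡ 865^2 = 748225 ≡ 625 (mod 3738)
3439^128 ≡ 625^2 = 390625 ≡ 1873 (mod 3738)
3439^256 ≡ 1873^2 = 3508129 ≡ 1885 (mod 3738)
3439^474 = 3439^256 × 3439^128 × 3439^64 × 3439^16 × 3439^8 × 3439^2 ≡ 1885 × 1873 × 625 × 2767 × 1285 × 3427 (mod 3738).
Accumulate the product:
1885 × 1873 = 3530605 ≡ 1933
1933 × 625 = 1208125 ≡ 751
751 × 2767 = 2078017 ≡ 3427
3427 × 1285 = 4403695 ≡ 331
331 × 3427 = 1134337 ≡ 1723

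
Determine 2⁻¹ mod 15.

8

Apply the Euclidean algorithm and back-substitute:
15 = 7·2 + 1
2 = 2·1 + 0
gcd(2, 15) = 1, so the inverse exists.
Bézout: 1 = 1·15 − 7·2.
So 2⁻¹ ≡ −7 ≡ 8 (mod 15).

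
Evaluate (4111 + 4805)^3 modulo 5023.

4111 + 4805 = 8916 ≡ 3893 (mod 5023)
(3893)^3 ≡ 4957 (mod 5023)

4957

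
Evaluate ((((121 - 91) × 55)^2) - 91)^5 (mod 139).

121 - 91 = 30
30 × 55 = 1650 ≡ 121 (mod 139)
(121)^2 ≡ 46 (mod 139)
46 - 91 = -45 ≡ 94 (mod 139)
(94)^5 ≡ 74 (mod 139)

74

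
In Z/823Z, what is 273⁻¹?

205

By the extended Euclidean algorithm:
823 = 3*273 + 4
273 = 68*4 + 1
4 = 4*1 + 0
gcd(273, 823) = 1, so the inverse exists.
Bézout: 1 = −68*823 + 205*273.
So 273⁻¹ ≡ 205 (mod 823).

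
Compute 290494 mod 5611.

290494 = 51*5611 + 4333, so 290494 ≡ 4333 (mod 5611).

4333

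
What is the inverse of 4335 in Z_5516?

1971

Apply the Euclidean algorithm and back-substitute:
5516 = 1×4335 + 1181
4335 = 3×1181 + 792
1181 = 1×792 + 389
792 = 2×389 + 14
389 = 27×14 + 11
14 = 1×11 + 3
11 = 3×3 + 2
3 = 1×2 + 1
2 = 2×1 + 0
gcd(4335, 5516) = 1, so the inverse exists.
Back-substitute for 1:
1 = 1×3 − 1×2
  = −1×11 + 4×3
  = 4×14 − 5×11
  = −5×389 + 139×14
  = 139×792 − 283×389
  = −283×1181 + 422×792
  = 422×4335 − 1549×1181
  = −1549×5516 + 1971×4335
So 4335⁻¹ ≡ 1971 (mod 5516).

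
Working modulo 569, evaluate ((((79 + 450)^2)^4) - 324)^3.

62

79 + 450 = 529
(529)^2 ≡ 462 (mod 569)
(462)^4 ≡ 209 (mod 569)
209 - 324 = -115 ≡ 454 (mod 569)
(454)^3 ≡ 62 (mod 569)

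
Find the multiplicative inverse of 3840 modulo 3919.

3919 = 1×3840 + 79
3840 = 48×79 + 48
79 = 1×48 + 31
48 = 1×31 + 17
31 = 1×17 + 14
17 = 1×14 + 3
14 = 4×3 + 2
3 = 1×2 + 1
2 = 2×1 + 0
gcd(3840, 3919) = 1, so the inverse exists.
Back-substitute for 1:
1 = 1×3 − 1×2
  = −1×14 + 5×3
  = 5×17 − 6×14
  = −6×31 + 11×17
  = 11×48 − 17×31
  = −17×79 + 28×48
  = 28×3840 − 1361×79
  = −1361×3919 + 1389×3840
So 3840⁻¹ ≡ 1389 (mod 3919).

1389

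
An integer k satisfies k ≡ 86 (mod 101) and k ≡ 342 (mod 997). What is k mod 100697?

101⁻¹ mod 997: 101*691 ≡ 1 (mod 997), so 101⁻¹ ≡ 691.
k = 86 + 101*((342 − 86)*691 mod 997) = 86 + 101*427 = 43213.

43213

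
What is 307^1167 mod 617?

291

By square-and-multiply:
1167 in binary is 10010001111, i.e. 1167 = 1024 + 128 + 8 + 4 + 2 + 1.
307^1 ≡ 307 (mod 617)
307^2 ≡ 307^2 = 94249 ≡ 465 (mod 617)
307^4 ≡ 465^2 = 216225 ≡ 275 (mod 617)
307^8 ≡ 275^2 = 75625 ≡ 351 (mod 617)
307^16 ≡ 351^2 = 123201 ≡ 418 (mod 617)
307^32 ≡ 418^2 = 174724 ≡ 113 (mod 617)
307^64 ≡ 113^2 = 12769 ≡ 429 (mod 617)
307^128 ≡ 429^2 = 184041 ≡ 175 (mod 617)
307^256 ≡ 175^2 = 30625 ≡ 392 (mod 617)
307^512 ≡ 392^2 = 153664 ≡ 31 (mod 617)
307^1024 ≡ 31^2 = 961 ≡ 344 (mod 617)
307^1167 = 307^1024 × 307^128 × 307^8 × 307^4 × 307^2 × 307^1 ≡ 344 × 175 × 351 × 275 × 465 × 307 (mod 617).
Accumulate the product:
344 × 175 = 60200 ≡ 351
351 × 351 = 123201 ≡ 418
418 × 275 = 114950 ≡ 188
188 × 465 = 87420 ≡ 423
423 × 307 = 129861 ≡ 291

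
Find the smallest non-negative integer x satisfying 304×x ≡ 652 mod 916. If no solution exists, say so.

gcd(304, 916) = 4, and 4 | 652, so solutions exist.
Divide through by 4: 76×x ≡ 163 (mod 229).
76⁻¹ ≡ 226 (mod 229).
x ≡ 226×163 ≡ 198 (mod 229).
The smallest non-negative solution is x = 198.

198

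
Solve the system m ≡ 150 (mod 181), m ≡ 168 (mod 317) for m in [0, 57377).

34721

181⁻¹ mod 317: 181*310 ≡ 1 (mod 317), so 181⁻¹ ≡ 310.
m = 150 + 181*((168 − 150)*310 mod 317) = 150 + 181*191 = 34721.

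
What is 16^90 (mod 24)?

16

90 in binary is 1011010, i.e. 90 = 64 + 16 + 8 + 2.
16^1 ≡ 16 (mod 24)
16^2 ≡ 16^2 = 256 ≡ 16 (mod 24)
16^4 ≡ 16^2 = 256 ≡ 16 (mod 24)
16^8 ≡ 16^2 = 256 ≡ 16 (mod 24)
16^16 ≡ 16^2 = 256 ≡ 16 (mod 24)
16^32 ≡ 16^2 = 256 ≡ 16 (mod 24)
16^64 ≡ 16^2 = 256 ≡ 16 (mod 24)
16^90 = 16^64 × 16^16 × 16^8 × 16^2 ≡ 16 × 16 × 16 × 16 (mod 24).
Accumulate the product:
16 × 16 = 256 ≡ 16
16 × 16 = 256 ≡ 16
16 × 16 = 256 ≡ 16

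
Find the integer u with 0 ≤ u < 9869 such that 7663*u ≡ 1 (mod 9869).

85

Apply the Euclidean algorithm and back-substitute:
9869 = 1×7663 + 2206
7663 = 3×2206 + 1045
2206 = 2×1045 + 116
1045 = 9×116 + 1
116 = 116×1 + 0
gcd(7663, 9869) = 1, so the inverse exists.
Back-substitute for 1:
1 = 1×1045 − 9×116
  = −9×2206 + 19×1045
  = 19×7663 − 66×2206
  = −66×9869 + 85×7663
So 7663⁻¹ ≡ 85 (mod 9869).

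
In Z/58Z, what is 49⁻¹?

58 = 1*49 + 9
49 = 5*9 + 4
9 = 2*4 + 1
4 = 4*1 + 0
gcd(49, 58) = 1, so the inverse exists.
Bézout: 1 = 11*58 − 13*49.
So 49⁻¹ ≡ −13 ≡ 45 (mod 58).

45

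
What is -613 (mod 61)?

58

-613 = -11*61 + 58, so -613 ≡ 58 (mod 61).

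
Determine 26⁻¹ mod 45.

26

Run the extended Euclidean algorithm:
45 = 1×26 + 19
26 = 1×19 + 7
19 = 2×7 + 5
7 = 1×5 + 2
5 = 2×2 + 1
2 = 2×1 + 0
gcd(26, 45) = 1, so the inverse exists.
Bézout: 1 = 11×45 − 19×26.
So 26⁻¹ ≡ −19 ≡ 26 (mod 45).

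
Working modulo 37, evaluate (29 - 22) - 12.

32

29 - 22 = 7
7 - 12 = -5 ≡ 32 (mod 37)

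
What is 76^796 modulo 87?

52

Using repeated squaring:
796 in binary is 1100011100, i.e. 796 = 512 + 256 + 16 + 8 + 4.
76^1 ≡ 76 (mod 87)
76^2 ≡ 76^2 = 5776 ≡ 34 (mod 87)
76^4 ≡ 34^2 = 1156 ≡ 25 (mod 87)
76^8 ≡ 25^2 = 625 ≡ 16 (mod 87)
76^16 ≡ 16^2 = 256 ≡ 82 (mod 87)
76^32 ≡ 82^2 = 6724 ≡ 25 (mod 87)
76^64 ≡ 25^2 = 625 ≡ 16 (mod 87)
76^128 ≡ 16^2 = 256 ≡ 82 (mod 87)
76^256 ≡ 82^2 = 6724 ≡ 25 (mod 87)
76^512 ≡ 25^2 = 625 ≡ 16 (mod 87)
76^796 = 76^512 · 76^256 · 76^16 · 76^8 · 76^4 ≡ 16 · 25 · 82 · 16 · 25 (mod 87).
Accumulate the product:
16 · 25 = 400 ≡ 52
52 · 82 = 4264 ≡ 1
1 · 16 = 16
16 · 25 = 400 ≡ 52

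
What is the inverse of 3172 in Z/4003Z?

395

4003 = 1·3172 + 831
3172 = 3·831 + 679
831 = 1·679 + 152
679 = 4·152 + 71
152 = 2·71 + 10
71 = 7·10 + 1
10 = 10·1 + 0
gcd(3172, 4003) = 1, so the inverse exists.
Back-substitute for 1:
1 = 1·71 − 7·10
  = −7·152 + 15·71
  = 15·679 − 67·152
  = −67·831 + 82·679
  = 82·3172 − 313·831
  = −313·4003 + 395·3172
So 3172⁻¹ ≡ 395 (mod 4003).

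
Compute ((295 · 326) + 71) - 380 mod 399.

101

295 · 326 = 96170 ≡ 11 (mod 399)
11 + 71 = 82
82 - 380 = -298 ≡ 101 (mod 399)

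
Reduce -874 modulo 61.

41

-874 = -15×61 + 41, so -874 ≡ 41 (mod 61).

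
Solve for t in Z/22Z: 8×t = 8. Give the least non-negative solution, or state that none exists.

1

gcd(8, 22) = 2, and 2 | 8, so solutions exist.
Divide through by 2: 4×t = 4 (mod 11).
4⁻¹ ≡ 3 (mod 11).
t ≡ 3×4 ≡ 1 (mod 11).
The smallest non-negative solution is t = 1.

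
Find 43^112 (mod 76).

17

Compute successive squares:
112 in binary is 1110000, i.e. 112 = 64 + 32 + 16.
43^1 ≡ 43 (mod 76)
43^2 ≡ 43^2 = 1849 ≡ 25 (mod 76)
43^4 ≡ 25^2 = 625 ≡ 17 (mod 76)
43^8 ≡ 17^2 = 289 ≡ 61 (mod 76)
43^16 ≡ 61^2 = 3721 ≡ 73 (mod 76)
43^32 ≡ 73^2 = 5329 ≡ 9 (mod 76)
43^64 ≡ 9^2 = 81 ≡ 5 (mod 76)
43^112 = 43^64 · 43^32 · 43^16 ≡ 5 · 9 · 73 (mod 76).
Accumulate the product:
5 · 9 = 45
45 · 73 = 3285 ≡ 17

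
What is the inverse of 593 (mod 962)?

962 = 1×593 + 369
593 = 1×369 + 224
369 = 1×224 + 145
224 = 1×145 + 79
145 = 1×79 + 66
79 = 1×66 + 13
66 = 5×13 + 1
13 = 13×1 + 0
gcd(593, 962) = 1, so the inverse exists.
Bézout: 1 = 45×962 − 73×593.
So 593⁻¹ ≡ −73 ≡ 889 (mod 962).

889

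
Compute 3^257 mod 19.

257 in binary is 100000001, i.e. 257 = 256 + 1.
3^1 ≡ 3 (mod 19)
3^2 ≡ 3^2 = 9 (mod 19)
3^4 ≡ 9^2 = 81 ≡ 5 (mod 19)
3^8 ≡ 5^2 = 25 ≡ 6 (mod 19)
3^16 ≡ 6^2 = 36 ≡ 17 (mod 19)
3^32 ≡ 17^2 = 289 ≡ 4 (mod 19)
3^64 ≡ 4^2 = 16 (mod 19)
3^128 ≡ 16^2 = 256 ≡ 9 (mod 19)
3^256 ≡ 9^2 = 81 ≡ 5 (mod 19)
3^257 = 3^256 × 3^1 ≡ 5 × 3 (mod 19).
5 × 3 = 15 ≡ 15 (mod 19).

15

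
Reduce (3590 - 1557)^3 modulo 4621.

3590 - 1557 = 2033
(2033)^3 ≡ 2313 (mod 4621)

2313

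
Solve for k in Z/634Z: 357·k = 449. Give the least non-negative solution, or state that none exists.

35

gcd(357, 634) = 1, so a unique solution mod 634 exists.
357⁻¹ ≡ 531 (mod 634).
k ≡ 531·449 ≡ 35 (mod 634).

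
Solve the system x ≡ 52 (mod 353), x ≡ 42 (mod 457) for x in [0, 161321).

133486

353⁻¹ mod 457: 353*145 ≡ 1 (mod 457), so 353⁻¹ ≡ 145.
x = 52 + 353*((42 − 52)*145 mod 457) = 52 + 353*378 = 133486.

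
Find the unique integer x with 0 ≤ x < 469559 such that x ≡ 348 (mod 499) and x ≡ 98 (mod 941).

251345

499⁻¹ mod 941: 499·875 ≡ 1 (mod 941), so 499⁻¹ ≡ 875.
x = 348 + 499·((98 − 348)·875 mod 941) = 348 + 499·503 = 251345.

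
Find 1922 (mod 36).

1922 = 53·36 + 14, so 1922 ≡ 14 (mod 36).

14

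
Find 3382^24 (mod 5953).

Using repeated squaring:
24 in binary is 11000, i.e. 24 = 16 + 8.
3382^1 ≡ 3382 (mod 5953)
3382^2 ≡ 3382^2 = 11437924 ≡ 2211 (mod 5953)
3382^4 ≡ 2211^2 = 4888521 ≡ 1108 (mod 5953)
3382^8 ≡ 1108^2 = 1227664 ≡ 1346 (mod 5953)
3382^16 ≡ 1346^2 = 1811716 ≡ 2004 (mod 5953)
3382^24 = 3382^16 · 3382^8 ≡ 2004 · 1346 (mod 5953).
2004 · 1346 = 2697384 ≡ 675 (mod 5953).

675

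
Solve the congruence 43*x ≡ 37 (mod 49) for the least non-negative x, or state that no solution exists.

2

gcd(43, 49) = 1, so a unique solution mod 49 exists.
43⁻¹ ≡ 8 (mod 49).
x ≡ 8*37 ≡ 2 (mod 49).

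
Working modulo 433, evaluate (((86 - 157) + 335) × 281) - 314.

86 - 157 = -71 ≡ 362 (mod 433)
362 + 335 = 697 ≡ 264 (mod 433)
264 × 281 = 74184 ≡ 141 (mod 433)
141 - 314 = -173 ≡ 260 (mod 433)

260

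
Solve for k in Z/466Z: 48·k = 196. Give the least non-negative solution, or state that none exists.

140

gcd(48, 466) = 2, and 2 | 196, so solutions exist.
Divide through by 2: 24·k = 98 (mod 233).
24⁻¹ ≡ 68 (mod 233).
k ≡ 68·98 ≡ 140 (mod 233).
The smallest non-negative solution is k = 140.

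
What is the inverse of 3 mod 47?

Apply the Euclidean algorithm and back-substitute:
47 = 15×3 + 2
3 = 1×2 + 1
2 = 2×1 + 0
gcd(3, 47) = 1, so the inverse exists.
Bézout: 1 = −1×47 + 16×3.
So 3⁻¹ ≡ 16 (mod 47).

16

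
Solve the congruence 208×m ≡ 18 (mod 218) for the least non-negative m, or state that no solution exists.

20

gcd(208, 218) = 2, and 2 | 18, so solutions exist.
Divide through by 2: 104×m mod 109 = 9.
104⁻¹ ≡ 87 (mod 109).
m ≡ 87×9 ≡ 20 (mod 109).
The smallest non-negative solution is m = 20.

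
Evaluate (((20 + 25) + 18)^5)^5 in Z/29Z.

13

20 + 25 = 45 ≡ 16 (mod 29)
16 + 18 = 34 ≡ 5 (mod 29)
(5)^5 ≡ 22 (mod 29)
(22)^5 ≡ 13 (mod 29)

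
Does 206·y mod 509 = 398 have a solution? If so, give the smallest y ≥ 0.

gcd(206, 509) = 1, so a unique solution mod 509 exists.
206⁻¹ ≡ 467 (mod 509).
y ≡ 467·398 ≡ 81 (mod 509).

81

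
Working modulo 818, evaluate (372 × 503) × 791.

372 × 503 = 187116 ≡ 612 (mod 818)
612 × 791 = 484092 ≡ 654 (mod 818)

654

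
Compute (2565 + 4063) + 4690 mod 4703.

1912

2565 + 4063 = 6628 ≡ 1925 (mod 4703)
1925 + 4690 = 6615 ≡ 1912 (mod 4703)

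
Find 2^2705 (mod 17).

2

2705 in binary is 101010010001, i.e. 2705 = 2048 + 512 + 128 + 16 + 1.
2^1 ≡ 2 (mod 17)
2^2 ≡ 2^2 = 4 (mod 17)
2^4 ≡ 4^2 = 16 (mod 17)
2^8 ≡ 16^2 = 256 ≡ 1 (mod 17)
2^16 ≡ 1^2 = 1 (mod 17)
2^32 ≡ 1^2 = 1 (mod 17)
2^64 ≡ 1^2 = 1 (mod 17)
2^128 ≡ 1^2 = 1 (mod 17)
2^256 ≡ 1^2 = 1 (mod 17)
2^512 ≡ 1^2 = 1 (mod 17)
2^1024 ≡ 1^2 = 1 (mod 17)
2^2048 ≡ 1^2 = 1 (mod 17)
2^2705 = 2^2048 * 2^512 * 2^128 * 2^16 * 2^1 ≡ 1 * 1 * 1 * 1 * 2 (mod 17).
Accumulate the product:
1 * 1 = 1
1 * 1 = 1
1 * 1 = 1
1 * 2 = 2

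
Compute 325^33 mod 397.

220

Compute successive squares:
33 in binary is 100001, i.e. 33 = 32 + 1.
325^1 ≡ 325 (mod 397)
325^2 ≡ 325^2 = 105625 ≡ 23 (mod 397)
325^4 ≡ 23^2 = 529 ≡ 132 (mod 397)
325^8 ≡ 132^2 = 17424 ≡ 353 (mod 397)
325^16 ≡ 353^2 = 124609 ≡ 348 (mod 397)
325^32 ≡ 348^2 = 121104 ≡ 19 (mod 397)
325^33 = 325^32 * 325^1 ≡ 19 * 325 (mod 397).
19 * 325 = 6175 ≡ 220 (mod 397).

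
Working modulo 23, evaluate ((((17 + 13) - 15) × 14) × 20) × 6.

15

17 + 13 = 30 ≡ 7 (mod 23)
7 - 15 = -8 ≡ 15 (mod 23)
15 × 14 = 210 ≡ 3 (mod 23)
3 × 20 = 60 ≡ 14 (mod 23)
14 × 6 = 84 ≡ 15 (mod 23)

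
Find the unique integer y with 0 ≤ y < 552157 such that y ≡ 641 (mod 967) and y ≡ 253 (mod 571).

72199

967⁻¹ mod 571: 967*509 ≡ 1 (mod 571), so 967⁻¹ ≡ 509.
y = 641 + 967*((253 − 641)*509 mod 571) = 641 + 967*74 = 72199.
Check: 72199 mod 967 = 641, 72199 mod 571 = 253. ✓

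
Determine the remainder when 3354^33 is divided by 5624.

5024

33 in binary is 100001, i.e. 33 = 32 + 1.
3354^1 ≡ 3354 (mod 5624)
3354^2 ≡ 3354^2 = 11249316 ≡ 1316 (mod 5624)
3354^4 ≡ 1316^2 = 1731856 ≡ 5288 (mod 5624)
3354^8 ≡ 5288^2 = 27962944 ≡ 416 (mod 5624)
3354^16 ≡ 416^2 = 173056 ≡ 4336 (mod 5624)
3354^32 ≡ 4336^2 = 18800896 ≡ 5488 (mod 5624)
3354^33 = 3354^32 * 3354^1 ≡ 5488 * 3354 (mod 5624).
5488 * 3354 = 18406752 ≡ 5024 (mod 5624).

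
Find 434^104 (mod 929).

Compute successive squares:
104 in binary is 1101000, i.e. 104 = 64 + 32 + 8.
434^1 ≡ 434 (mod 929)
434^2 ≡ 434^2 = 188356 ≡ 698 (mod 929)
434^4 ≡ 698^2 = 487204 ≡ 408 (mod 929)
434^8 ≡ 408^2 = 166464 ≡ 173 (mod 929)
434^16 ≡ 173^2 = 29929 ≡ 201 (mod 929)
434^32 ≡ 201^2 = 40401 ≡ 454 (mod 929)
434^64 ≡ 454^2 = 206116 ≡ 807 (mod 929)
434^104 = 434^64 × 434^32 × 434^8 ≡ 807 × 454 × 173 (mod 929).
Accumulate the product:
807 × 454 = 366378 ≡ 352
352 × 173 = 60896 ≡ 511

511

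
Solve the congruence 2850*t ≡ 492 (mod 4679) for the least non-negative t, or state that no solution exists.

2384

gcd(2850, 4679) = 1, so a unique solution mod 4679 exists.
2850⁻¹ ≡ 2021 (mod 4679).
t ≡ 2021*492 ≡ 2384 (mod 4679).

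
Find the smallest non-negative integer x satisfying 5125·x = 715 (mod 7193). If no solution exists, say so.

gcd(5125, 7193) = 1, so a unique solution mod 7193 exists.
5125⁻¹ ≡ 7113 (mod 7193).
x ≡ 7113·715 ≡ 344 (mod 7193).

344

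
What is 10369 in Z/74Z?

10369 = 140*74 + 9, so 10369 ≡ 9 (mod 74).

9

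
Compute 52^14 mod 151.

52^1 ≡ 52 (mod 151)
52^2 ≡ 52^2 = 2704 ≡ 137 (mod 151)
52^4 ≡ 137^2 = 18769 ≡ 45 (mod 151)
52^8 ≡ 45^2 = 2025 ≡ 62 (mod 151)
52^14 = 52^8 × 52^4 × 52^2 ≡ 62 × 45 × 137 (mod 151).
Accumulate the product:
62 × 45 = 2790 ≡ 72
72 × 137 = 9864 ≡ 49

49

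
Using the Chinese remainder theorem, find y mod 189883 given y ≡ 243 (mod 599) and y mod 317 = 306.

75118

599⁻¹ mod 317: 599×163 ≡ 1 (mod 317), so 599⁻¹ ≡ 163.
y = 243 + 599×((306 − 243)×163 mod 317) = 243 + 599×125 = 75118.
Check: 75118 mod 599 = 243, 75118 mod 317 = 306. ✓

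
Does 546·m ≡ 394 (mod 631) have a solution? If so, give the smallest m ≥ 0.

gcd(546, 631) = 1, so a unique solution mod 631 exists.
546⁻¹ ≡ 193 (mod 631).
m ≡ 193·394 ≡ 322 (mod 631).

322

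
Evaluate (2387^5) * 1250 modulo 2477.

612

(2387)^5 ≡ 484 (mod 2477)
484 * 1250 = 605000 ≡ 612 (mod 2477)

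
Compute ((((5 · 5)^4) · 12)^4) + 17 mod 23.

5 · 5 = 25 ≡ 2 (mod 23)
(2)^4 ≡ 16 (mod 23)
16 · 12 = 192 ≡ 8 (mod 23)
(8)^4 ≡ 2 (mod 23)
2 + 17 = 19

19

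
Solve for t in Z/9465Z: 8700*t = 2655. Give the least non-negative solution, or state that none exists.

gcd(8700, 9465) = 15, and 15 | 2655, so solutions exist.
Divide through by 15: 580*t mod 631 = 177.
580⁻¹ ≡ 532 (mod 631).
t ≡ 532*177 ≡ 145 (mod 631).
The smallest non-negative solution is t = 145.

145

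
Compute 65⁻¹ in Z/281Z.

281 = 4·65 + 21
65 = 3·21 + 2
21 = 10·2 + 1
2 = 2·1 + 0
gcd(65, 281) = 1, so the inverse exists.
Back-substitute for 1:
1 = 1·21 − 10·2
  = −10·65 + 31·21
  = 31·281 − 134·65
So 65⁻¹ ≡ −134 ≡ 147 (mod 281).

147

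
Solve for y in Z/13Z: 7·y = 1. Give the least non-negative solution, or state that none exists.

2

gcd(7, 13) = 1, so a unique solution mod 13 exists.
7⁻¹ ≡ 2 (mod 13).
y ≡ 2·1 ≡ 2 (mod 13).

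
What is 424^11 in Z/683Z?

602

By square-and-multiply:
11 in binary is 1011, i.e. 11 = 8 + 2 + 1.
424^1 ≡ 424 (mod 683)
424^2 ≡ 424^2 = 179776 ≡ 147 (mod 683)
424^4 ≡ 147^2 = 21609 ≡ 436 (mod 683)
424^8 ≡ 436^2 = 190096 ≡ 222 (mod 683)
424^11 = 424^8 · 424^2 · 424^1 ≡ 222 · 147 · 424 (mod 683).
Accumulate the product:
222 · 147 = 32634 ≡ 533
533 · 424 = 225992 ≡ 602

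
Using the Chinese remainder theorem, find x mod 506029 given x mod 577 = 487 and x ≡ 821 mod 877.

239365

577⁻¹ mod 877: 577×38 ≡ 1 (mod 877), so 577⁻¹ ≡ 38.
x = 487 + 577×((821 − 487)×38 mod 877) = 487 + 577×414 = 239365.
Check: 239365 mod 577 = 487, 239365 mod 877 = 821. ✓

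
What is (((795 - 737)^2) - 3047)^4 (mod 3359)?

795 - 737 = 58
(58)^2 ≡ 5 (mod 3359)
5 - 3047 = -3042 ≡ 317 (mod 3359)
(317)^4 ≡ 1704 (mod 3359)

1704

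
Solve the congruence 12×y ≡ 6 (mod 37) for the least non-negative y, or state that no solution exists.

19

gcd(12, 37) = 1, so a unique solution mod 37 exists.
12⁻¹ ≡ 34 (mod 37).
y ≡ 34×6 ≡ 19 (mod 37).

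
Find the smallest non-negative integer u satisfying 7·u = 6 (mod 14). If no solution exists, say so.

no solution

gcd(7, 14) = 7, and 7 does not divide 6.
So the congruence has no solution.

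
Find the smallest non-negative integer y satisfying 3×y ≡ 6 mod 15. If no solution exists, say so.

gcd(3, 15) = 3, and 3 | 6, so solutions exist.
Divide through by 3: 1×y ≡ 2 mod 5.
1⁻¹ ≡ 1 (mod 5).
y ≡ 1×2 ≡ 2 (mod 5).
The smallest non-negative solution is y = 2.

2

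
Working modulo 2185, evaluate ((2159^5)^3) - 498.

2066

(2159)^5 ≡ 654 (mod 2185)
(654)^3 ≡ 379 (mod 2185)
379 - 498 = -119 ≡ 2066 (mod 2185)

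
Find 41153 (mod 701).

495

41153 = 58*701 + 495, so 41153 ≡ 495 (mod 701).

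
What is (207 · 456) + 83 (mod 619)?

207 · 456 = 94392 ≡ 304 (mod 619)
304 + 83 = 387

387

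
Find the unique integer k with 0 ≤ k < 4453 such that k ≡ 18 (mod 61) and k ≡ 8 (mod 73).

61⁻¹ mod 73: 61·6 ≡ 1 (mod 73), so 61⁻¹ ≡ 6.
k = 18 + 61·((8 − 18)·6 mod 73) = 18 + 61·13 = 811.
Check: 811 mod 61 = 18, 811 mod 73 = 8. ✓

811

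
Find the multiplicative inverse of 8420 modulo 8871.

Run the extended Euclidean algorithm:
8871 = 1×8420 + 451
8420 = 18×451 + 302
451 = 1×302 + 149
302 = 2×149 + 4
149 = 37×4 + 1
4 = 4×1 + 0
gcd(8420, 8871) = 1, so the inverse exists.
Back-substitute for 1:
1 = 1×149 − 37×4
  = −37×302 + 75×149
  = 75×451 − 112×302
  = −112×8420 + 2091×451
  = 2091×8871 − 2203×8420
So 8420⁻¹ ≡ −2203 ≡ 6668 (mod 8871).

6668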